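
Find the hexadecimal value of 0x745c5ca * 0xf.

0x6d1696d6

Multiply each base-16 digit by 15, carrying:
  a×15 = 150 → write 6 carry 9
  c×15+9 = 189 → write d carry 11
  5×15+11 = 86 → write 6 carry 5
  c×15+5 = 185 → write 9 carry 11
  5×15+11 = 86 → write 6 carry 5
  4×15+5 = 65 → write 1 carry 4
  7×15+4 = 109 → write d carry 6
  remaining carry: 6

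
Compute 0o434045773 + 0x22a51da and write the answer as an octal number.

0o646516725

0x22a51da = 0o212450732 in octal.
Add column by column in base 8, right to left:
  3+2 = 5
  7+3 = 2 carry 1
  7+7+1 = 7 carry 1
  5+0+1 = 6
  4+5 = 1 carry 1
  0+4+1 = 5
  4+2 = 6
  3+1 = 4
  4+2 = 6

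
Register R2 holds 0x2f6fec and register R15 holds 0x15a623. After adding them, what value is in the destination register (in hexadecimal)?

Add column by column in base 16, right to left:
  c+3 = f
  e+2 = 0 carry 1
  f+6+1 = 6 carry 1
  6+a+1 = 1 carry 1
  f+5+1 = 5 carry 1
  2+1+1 = 4

0x45160f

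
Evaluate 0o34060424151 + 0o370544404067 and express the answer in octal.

0o424625030240

Add column by column in base 8, right to left:
  1+7 = 0 carry 1
  5+6+1 = 4 carry 1
  1+0+1 = 2
  4+4 = 0 carry 1
  2+0+1 = 3
  4+4 = 0 carry 1
  0+4+1 = 5
  6+4 = 2 carry 1
  0+5+1 = 6
  4+0 = 4
  3+7 = 2 carry 1
  0+3+1 = 4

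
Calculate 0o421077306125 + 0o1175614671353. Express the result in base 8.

0o1616714177500

Add column by column in base 8, right to left:
  5+3 = 0 carry 1
  2+5+1 = 0 carry 1
  1+3+1 = 5
  6+1 = 7
  0+7 = 7
  3+6 = 1 carry 1
  7+4+1 = 4 carry 1
  7+1+1 = 1 carry 1
  0+6+1 = 7
  1+5 = 6
  2+7 = 1 carry 1
  4+1+1 = 6
  0+1 = 1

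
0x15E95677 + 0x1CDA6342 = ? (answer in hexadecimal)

0x32C3B9B9

Add column by column in base 16, right to left:
  7+2 = 9
  7+4 = B
  6+3 = 9
  5+6 = B
  9+A = 3 carry 1
  E+D+1 = C carry 1
  5+C+1 = 2 carry 1
  1+1+1 = 3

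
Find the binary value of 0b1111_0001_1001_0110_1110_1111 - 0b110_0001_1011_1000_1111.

Subtract column by column in base 2:
  1-1 → 0
  1-1 → 0
  1-1 → 0
  1-1 → 0
  0-0 → 0
  1-0 → 1
  1-0 → 1
  1-1 → 0
  0-1 → 1 (borrow)
  1-1-1 → 1 (borrow)
  1-0-1 → 0
  0-1 → 1 (borrow)
  1-1-1 → 1 (borrow)
  0-0-1 → 1 (borrow)
  0-0-1 → 1 (borrow)
  1-0-1 → 0
  1-0 → 1
  0-1 → 1 (borrow)
  0-1-1 → 0 (borrow)
  0-0-1 → 1 (borrow)
  1-0-1 → 0
  1-0 → 1
  1-0 → 1
  1-0 → 1

0b111010110111101101100000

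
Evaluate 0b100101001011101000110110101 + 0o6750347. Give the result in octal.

0o460321234

0b100101001011101000110110101 = 0o451350665 in octal.
Add column by column in base 8, right to left:
  5+7 = 4 carry 1
  6+4+1 = 3 carry 1
  6+3+1 = 2 carry 1
  0+0+1 = 1
  5+5 = 2 carry 1
  3+7+1 = 3 carry 1
  1+6+1 = 0 carry 1
  5+0+1 = 6
  4+0 = 4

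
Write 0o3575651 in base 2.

0b11101111101110101001

Each octal digit is 3 bits: 3=011 5=101 7=111 5=101 6=110 5=101 1=001.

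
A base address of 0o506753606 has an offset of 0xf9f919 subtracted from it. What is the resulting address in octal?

0xf9f919 = 0o76374431 in octal.
Subtract column by column in base 8:
  6-1 → 5
  0-3 → 5 (borrow)
  6-4-1 → 1
  3-4 → 7 (borrow)
  5-7-1 → 5 (borrow)
  7-3-1 → 3
  6-6 → 0
  0-7 → 1 (borrow)
  5-0-1 → 4

0o410357155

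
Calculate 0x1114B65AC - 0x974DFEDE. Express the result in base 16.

0x79FD66CE

Subtract column by column in base 16:
  C-E → E (borrow)
  A-D-1 → C (borrow)
  5-E-1 → 6 (borrow)
  6-F-1 → 6 (borrow)
  B-D-1 → D (borrow)
  4-4-1 → F (borrow)
  1-7-1 → 9 (borrow)
  1-9-1 → 7 (borrow)
  1-0-1 → 0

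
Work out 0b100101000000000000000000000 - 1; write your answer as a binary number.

0b100100111111111111111111111

The trailing 21 digits are 0, so subtracting 1 borrows through: they become 1 and the next digit up decrements.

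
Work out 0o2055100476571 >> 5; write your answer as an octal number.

0o41322011753

5 bits is not a whole number of base-8 digits; in binary: 10000101101001000000100111110101111001 >> 5 = 100001011010010000001001111101011.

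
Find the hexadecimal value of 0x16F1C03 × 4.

Multiply each base-16 digit by 4, carrying:
  3×4 = 12 → write C
  0×4 = 0 → write 0
  C×4 = 48 → write 0 carry 3
  1×4+3 = 7 → write 7
  F×4 = 60 → write C carry 3
  6×4+3 = 27 → write B carry 1
  1×4+1 = 5 → write 5

0x5BC700C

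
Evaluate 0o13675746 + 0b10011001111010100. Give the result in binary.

0b1100001010111110111010

0o13675746 = 0b1011110111101111100110 in binary.
Add column by column in base 2, right to left:
  0+0 = 0
  1+0 = 1
  1+1 = 0 carry 1
  0+0+1 = 1
  0+1 = 1
  1+0 = 1
  1+1 = 0 carry 1
  1+1+1 = 1 carry 1
  1+1+1 = 1 carry 1
  1+1+1 = 1 carry 1
  0+0+1 = 1
  1+0 = 1
  1+1 = 0 carry 1
  1+1+1 = 1 carry 1
  1+0+1 = 0 carry 1
  0+0+1 = 1
  1+1 = 0 carry 1
  1+0+1 = 0 carry 1
  1+0+1 = 0 carry 1
  1+0+1 = 0 carry 1
  0+0+1 = 1
  1+0 = 1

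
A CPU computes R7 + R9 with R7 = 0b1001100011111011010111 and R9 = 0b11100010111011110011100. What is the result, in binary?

Add column by column in base 2, right to left:
  1+0 = 1
  1+0 = 1
  1+1 = 0 carry 1
  0+1+1 = 0 carry 1
  1+1+1 = 1 carry 1
  0+0+1 = 1
  1+0 = 1
  1+1 = 0 carry 1
  0+1+1 = 0 carry 1
  1+1+1 = 1 carry 1
  1+1+1 = 1 carry 1
  1+0+1 = 0 carry 1
  1+1+1 = 1 carry 1
  1+1+1 = 1 carry 1
  0+1+1 = 0 carry 1
  0+0+1 = 1
  0+1 = 1
  1+0 = 1
  1+0 = 1
  0+0 = 0
  0+1 = 1
  1+1 = 0 carry 1
  0+1+1 = 0 carry 1
  final carry 1

0b100101111011011001110011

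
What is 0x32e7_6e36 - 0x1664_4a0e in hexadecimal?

Subtract column by column in base 16:
  6-e → 8 (borrow)
  3-0-1 → 2
  e-a → 4
  6-4 → 2
  7-4 → 3
  e-6 → 8
  2-6 → c (borrow)
  3-1-1 → 1

0x1c832428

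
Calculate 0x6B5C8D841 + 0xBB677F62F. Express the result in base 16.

Add column by column in base 16, right to left:
  1+F = 0 carry 1
  4+2+1 = 7
  8+6 = E
  D+F = C carry 1
  8+7+1 = 0 carry 1
  C+7+1 = 4 carry 1
  5+6+1 = C
  B+B = 6 carry 1
  6+B+1 = 2 carry 1
  final carry 1

0x126C40CE70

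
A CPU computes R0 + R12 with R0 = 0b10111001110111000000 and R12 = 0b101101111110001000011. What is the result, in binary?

0b1000101001101000000011

Add column by column in base 2, right to left:
  0+1 = 1
  0+1 = 1
  0+0 = 0
  0+0 = 0
  0+0 = 0
  0+0 = 0
  1+1 = 0 carry 1
  1+0+1 = 0 carry 1
  1+0+1 = 0 carry 1
  0+0+1 = 1
  1+1 = 0 carry 1
  1+1+1 = 1 carry 1
  1+1+1 = 1 carry 1
  0+1+1 = 0 carry 1
  0+1+1 = 0 carry 1
  1+1+1 = 1 carry 1
  1+0+1 = 0 carry 1
  1+1+1 = 1 carry 1
  0+1+1 = 0 carry 1
  1+0+1 = 0 carry 1
  0+1+1 = 0 carry 1
  final carry 1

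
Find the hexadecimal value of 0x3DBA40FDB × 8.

Multiply each base-16 digit by 8, carrying:
  B×8 = 88 → write 8 carry 5
  D×8+5 = 109 → write D carry 6
  F×8+6 = 126 → write E carry 7
  0×8+7 = 7 → write 7
  4×8 = 32 → write 0 carry 2
  A×8+2 = 82 → write 2 carry 5
  B×8+5 = 93 → write D carry 5
  D×8+5 = 109 → write D carry 6
  3×8+6 = 30 → write E carry 1
  remaining carry: 1

0x1EDD207ED8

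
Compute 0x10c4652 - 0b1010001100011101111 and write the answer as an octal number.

0o101626543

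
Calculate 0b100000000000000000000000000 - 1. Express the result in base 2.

The trailing 26 digits are 0, so subtracting 1 borrows through: they become 1 and the next digit up decrements.

0b11111111111111111111111111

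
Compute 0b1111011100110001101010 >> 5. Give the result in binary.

0b11110111001100011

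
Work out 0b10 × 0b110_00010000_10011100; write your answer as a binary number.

0b11000010000100111000

Multiply each base-2 digit by 2, carrying:
  0×2 = 0 → write 0
  0×2 = 0 → write 0
  1×2 = 2 → write 0 carry 1
  1×2+1 = 3 → write 1 carry 1
  1×2+1 = 3 → write 1 carry 1
  0×2+1 = 1 → write 1
  0×2 = 0 → write 0
  1×2 = 2 → write 0 carry 1
  0×2+1 = 1 → write 1
  0×2 = 0 → write 0
  0×2 = 0 → write 0
  0×2 = 0 → write 0
  1×2 = 2 → write 0 carry 1
  0×2+1 = 1 → write 1
  0×2 = 0 → write 0
  0×2 = 0 → write 0
  0×2 = 0 → write 0
  1×2 = 2 → write 0 carry 1
  1×2+1 = 3 → write 1 carry 1
  remaining carry: 1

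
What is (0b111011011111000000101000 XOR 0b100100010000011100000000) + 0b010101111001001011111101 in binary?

0b110101001000101000100101

First 0b111011011111000000101000 XOR 0b100100010000011100000000 = 0b011111001111011100101000.
Add column by column in base 2, right to left:
  0+1 = 1
  0+0 = 0
  0+1 = 1
  1+1 = 0 carry 1
  0+1+1 = 0 carry 1
  1+1+1 = 1 carry 1
  0+1+1 = 0 carry 1
  0+1+1 = 0 carry 1
  1+0+1 = 0 carry 1
  1+1+1 = 1 carry 1
  1+0+1 = 0 carry 1
  0+0+1 = 1
  1+1 = 0 carry 1
  1+0+1 = 0 carry 1
  1+0+1 = 0 carry 1
  1+1+1 = 1 carry 1
  0+1+1 = 0 carry 1
  0+1+1 = 0 carry 1
  1+1+1 = 1 carry 1
  1+0+1 = 0 carry 1
  1+1+1 = 1 carry 1
  1+0+1 = 0 carry 1
  1+1+1 = 1 carry 1
  final carry 1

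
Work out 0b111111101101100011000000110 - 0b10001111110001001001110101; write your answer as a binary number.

0b101101101111011001110010001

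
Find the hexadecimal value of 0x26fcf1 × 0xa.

0x185e16a

Multiply each base-16 digit by 10, carrying:
  1×10 = 10 → write a
  f×10 = 150 → write 6 carry 9
  c×10+9 = 129 → write 1 carry 8
  f×10+8 = 158 → write e carry 9
  6×10+9 = 69 → write 5 carry 4
  2×10+4 = 24 → write 8 carry 1
  remaining carry: 1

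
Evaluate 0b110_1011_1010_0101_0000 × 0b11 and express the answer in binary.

Multiply each base-2 digit by 3, carrying:
  0×3 = 0 → write 0
  0×3 = 0 → write 0
  0×3 = 0 → write 0
  0×3 = 0 → write 0
  1×3 = 3 → write 1 carry 1
  0×3+1 = 1 → write 1
  1×3 = 3 → write 1 carry 1
  0×3+1 = 1 → write 1
  0×3 = 0 → write 0
  1×3 = 3 → write 1 carry 1
  0×3+1 = 1 → write 1
  1×3 = 3 → write 1 carry 1
  1×3+1 = 4 → write 0 carry 2
  1×3+2 = 5 → write 1 carry 2
  0×3+2 = 2 → write 0 carry 1
  1×3+1 = 4 → write 0 carry 2
  0×3+2 = 2 → write 0 carry 1
  1×3+1 = 4 → write 0 carry 2
  1×3+2 = 5 → write 1 carry 2
  remaining carry: 10

0b101000010111011110000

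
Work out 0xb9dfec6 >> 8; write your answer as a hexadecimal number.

0xb9dfe

Shifting right by 8 bits = 2 hex digits: drop the last 2.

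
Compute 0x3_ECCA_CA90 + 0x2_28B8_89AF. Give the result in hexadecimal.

0x61583543F

Add column by column in base 16, right to left:
  0+F = F
  9+A = 3 carry 1
  A+9+1 = 4 carry 1
  C+8+1 = 5 carry 1
  A+8+1 = 3 carry 1
  C+B+1 = 8 carry 1
  C+8+1 = 5 carry 1
  E+2+1 = 1 carry 1
  3+2+1 = 6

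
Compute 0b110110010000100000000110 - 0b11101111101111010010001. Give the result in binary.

Subtract column by column in base 2:
  0-1 → 1 (borrow)
  1-0-1 → 0
  1-0 → 1
  0-0 → 0
  0-1 → 1 (borrow)
  0-0-1 → 1 (borrow)
  0-0-1 → 1 (borrow)
  0-1-1 → 0 (borrow)
  0-0-1 → 1 (borrow)
  0-1-1 → 0 (borrow)
  0-1-1 → 0 (borrow)
  1-1-1 → 1 (borrow)
  0-1-1 → 0 (borrow)
  0-0-1 → 1 (borrow)
  0-1-1 → 0 (borrow)
  0-1-1 → 0 (borrow)
  1-1-1 → 1 (borrow)
  0-1-1 → 0 (borrow)
  0-1-1 → 0 (borrow)
  1-0-1 → 0
  1-1 → 0
  0-1 → 1 (borrow)
  1-1-1 → 1 (borrow)
  1-0-1 → 0

0b11000010010100101110101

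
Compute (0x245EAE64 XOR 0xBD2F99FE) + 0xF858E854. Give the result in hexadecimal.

0x191CA1FEE

First 0x245EAE64 XOR 0xBD2F99FE = 0x9971379A.
Add column by column in base 16, right to left:
  A+4 = E
  9+5 = E
  7+8 = F
  3+E = 1 carry 1
  1+8+1 = A
  7+5 = C
  9+8 = 1 carry 1
  9+F+1 = 9 carry 1
  final carry 1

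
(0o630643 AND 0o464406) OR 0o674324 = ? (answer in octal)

0o630643 AND 0o464406 = 0o420402.
Then OR with 0o674324.

0o674726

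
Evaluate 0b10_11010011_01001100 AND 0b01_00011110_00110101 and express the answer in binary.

0b000001001000000100

AND bit by bit (1 only where both bits are 1):
  101101001101001100
& 010001111000110101
= 000001001000000100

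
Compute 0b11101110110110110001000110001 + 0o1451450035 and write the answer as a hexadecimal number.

0b11101110110110110001000110001 = 0x1ddb6231 in hexadecimal.
0o1451450035 = 0xca6501d in hexadecimal.
Add column by column in base 16, right to left:
  1+d = e
  3+1 = 4
  2+0 = 2
  6+5 = b
  b+6 = 1 carry 1
  d+a+1 = 8 carry 1
  d+c+1 = a carry 1
  1+0+1 = 2

0x2a81b24e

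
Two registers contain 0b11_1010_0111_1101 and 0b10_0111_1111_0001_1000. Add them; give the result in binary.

0b101011100110010101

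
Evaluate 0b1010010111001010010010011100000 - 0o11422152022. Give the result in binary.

0o11422152022 = 0b1001100010010001101010000010010 in binary.
Subtract column by column in base 2:
  0-0 → 0
  0-1 → 1 (borrow)
  0-0-1 → 1 (borrow)
  0-0-1 → 1 (borrow)
  0-1-1 → 0 (borrow)
  1-0-1 → 0
  1-0 → 1
  1-0 → 1
  0-0 → 0
  0-0 → 0
  1-1 → 0
  0-0 → 0
  0-1 → 1 (borrow)
  1-0-1 → 0
  0-1 → 1 (borrow)
  0-1-1 → 0 (borrow)
  1-0-1 → 0
  0-0 → 0
  1-0 → 1
  0-1 → 1 (borrow)
  0-0-1 → 1 (borrow)
  1-0-1 → 0
  1-1 → 0
  1-0 → 1
  0-0 → 0
  1-0 → 1
  0-1 → 1 (borrow)
  0-1-1 → 0 (borrow)
  1-0-1 → 0
  0-0 → 0
  1-1 → 0

0b110100111000101000011001110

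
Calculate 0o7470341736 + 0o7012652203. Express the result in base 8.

0o16503214141

Add column by column in base 8, right to left:
  6+3 = 1 carry 1
  3+0+1 = 4
  7+2 = 1 carry 1
  1+2+1 = 4
  4+5 = 1 carry 1
  3+6+1 = 2 carry 1
  0+2+1 = 3
  7+1 = 0 carry 1
  4+0+1 = 5
  7+7 = 6 carry 1
  final carry 1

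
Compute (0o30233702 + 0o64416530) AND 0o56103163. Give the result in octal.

0o14002022

Add column by column in base 8, right to left:
  2+0 = 2
  0+3 = 3
  7+5 = 4 carry 1
  3+6+1 = 2 carry 1
  3+1+1 = 5
  2+4 = 6
  0+4 = 4
  3+6 = 1 carry 1
  final carry 1
Sum = 0o114652432; now AND with 0o56103163:
  1&0=0, 1&5=1, 4&6=4, 6&1=0, 5&0=0, 2&3=2, 4&1=0, 3&6=2, 2&3=2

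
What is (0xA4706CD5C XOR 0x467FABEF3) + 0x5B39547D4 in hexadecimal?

0x13D491BB83

First 0xA4706CD5C XOR 0x467FABEF3 = 0xE20FC73AF.
Add column by column in base 16, right to left:
  F+4 = 3 carry 1
  A+D+1 = 8 carry 1
  3+7+1 = B
  7+4 = B
  C+5 = 1 carry 1
  F+9+1 = 9 carry 1
  0+3+1 = 4
  2+B = D
  E+5 = 3 carry 1
  final carry 1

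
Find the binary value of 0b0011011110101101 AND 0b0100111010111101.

0b0000011010101101

AND bit by bit (1 only where both bits are 1):
  0011011110101101
& 0100111010111101
= 0000011010101101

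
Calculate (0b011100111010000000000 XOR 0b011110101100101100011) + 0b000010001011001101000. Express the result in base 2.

First 0b011100111010000000000 XOR 0b011110101100101100011 = 0b000010010110101100011.
Add column by column in base 2, right to left:
  1+0 = 1
  1+0 = 1
  0+0 = 0
  0+1 = 1
  0+0 = 0
  1+1 = 0 carry 1
  1+1+1 = 1 carry 1
  0+0+1 = 1
  1+0 = 1
  0+1 = 1
  1+1 = 0 carry 1
  1+0+1 = 0 carry 1
  0+1+1 = 0 carry 1
  1+0+1 = 0 carry 1
  0+0+1 = 1
  0+0 = 0
  1+1 = 0 carry 1
  final carry 1

0b100100001111001011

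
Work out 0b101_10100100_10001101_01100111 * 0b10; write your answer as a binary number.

0b1011010010010001101011001110

Multiply each base-2 digit by 2, carrying:
  1×2 = 2 → write 0 carry 1
  1×2+1 = 3 → write 1 carry 1
  1×2+1 = 3 → write 1 carry 1
  0×2+1 = 1 → write 1
  0×2 = 0 → write 0
  1×2 = 2 → write 0 carry 1
  1×2+1 = 3 → write 1 carry 1
  0×2+1 = 1 → write 1
  1×2 = 2 → write 0 carry 1
  0×2+1 = 1 → write 1
  1×2 = 2 → write 0 carry 1
  1×2+1 = 3 → write 1 carry 1
  0×2+1 = 1 → write 1
  0×2 = 0 → write 0
  0×2 = 0 → write 0
  1×2 = 2 → write 0 carry 1
  0×2+1 = 1 → write 1
  0×2 = 0 → write 0
  1×2 = 2 → write 0 carry 1
  0×2+1 = 1 → write 1
  0×2 = 0 → write 0
  1×2 = 2 → write 0 carry 1
  0×2+1 = 1 → write 1
  1×2 = 2 → write 0 carry 1
  1×2+1 = 3 → write 1 carry 1
  0×2+1 = 1 → write 1
  1×2 = 2 → write 0 carry 1
  remaining carry: 1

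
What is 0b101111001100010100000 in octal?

0o5714240

Group the bits in threes: 101 111 001 100 010 100 000 → 5714240.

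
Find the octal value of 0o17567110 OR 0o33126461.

0o37567571

OR each oct digit independently (no carries):
  1|3=3, 7|3=7, 5|1=5, 6|2=6, 7|6=7, 1|4=5, 1|6=7, 0|1=1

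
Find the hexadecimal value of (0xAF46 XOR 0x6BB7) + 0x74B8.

0x139A9

First 0xAF46 XOR 0x6BB7 = 0xC4F1.
Add column by column in base 16, right to left:
  1+8 = 9
  F+B = A carry 1
  4+4+1 = 9
  C+7 = 3 carry 1
  final carry 1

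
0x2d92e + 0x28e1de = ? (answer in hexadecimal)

0x2bbb0c

Add column by column in base 16, right to left:
  e+e = c carry 1
  2+d+1 = 0 carry 1
  9+1+1 = b
  d+e = b carry 1
  2+8+1 = b
  0+2 = 2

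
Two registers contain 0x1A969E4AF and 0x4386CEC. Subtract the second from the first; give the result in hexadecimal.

0x1A53177C3

Subtract column by column in base 16:
  F-C → 3
  A-E → C (borrow)
  4-C-1 → 7 (borrow)
  E-6-1 → 7
  9-8 → 1
  6-3 → 3
  9-4 → 5
  A-0 → A
  1-0 → 1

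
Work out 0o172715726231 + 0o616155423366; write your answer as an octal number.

Add column by column in base 8, right to left:
  1+6 = 7
  3+6 = 1 carry 1
  2+3+1 = 6
  6+3 = 1 carry 1
  2+2+1 = 5
  7+4 = 3 carry 1
  5+5+1 = 3 carry 1
  1+5+1 = 7
  7+1 = 0 carry 1
  2+6+1 = 1 carry 1
  7+1+1 = 1 carry 1
  1+6+1 = 0 carry 1
  final carry 1

0o1011073351617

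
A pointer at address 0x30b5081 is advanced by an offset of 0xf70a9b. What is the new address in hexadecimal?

0x4025b1c

Add column by column in base 16, right to left:
  1+b = c
  8+9 = 1 carry 1
  0+a+1 = b
  5+0 = 5
  b+7 = 2 carry 1
  0+f+1 = 0 carry 1
  3+0+1 = 4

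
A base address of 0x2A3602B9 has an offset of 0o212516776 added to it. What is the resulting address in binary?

0b101100011000001010000010110111

0x2A3602B9 = 0b101010001101100000001010111001 in binary.
0o212516776 = 0b10001010101001110111111110 in binary.
Add column by column in base 2, right to left:
  1+0 = 1
  0+1 = 1
  0+1 = 1
  1+1 = 0 carry 1
  1+1+1 = 1 carry 1
  1+1+1 = 1 carry 1
  0+1+1 = 0 carry 1
  1+1+1 = 1 carry 1
  0+1+1 = 0 carry 1
  1+0+1 = 0 carry 1
  0+1+1 = 0 carry 1
  0+1+1 = 0 carry 1
  0+1+1 = 0 carry 1
  0+0+1 = 1
  0+0 = 0
  0+1 = 1
  0+0 = 0
  1+1 = 0 carry 1
  1+0+1 = 0 carry 1
  0+1+1 = 0 carry 1
  1+0+1 = 0 carry 1
  1+1+1 = 1 carry 1
  0+0+1 = 1
  0+0 = 0
  0+0 = 0
  1+1 = 0 carry 1
  0+0+1 = 1
  1+0 = 1
  0+0 = 0
  1+0 = 1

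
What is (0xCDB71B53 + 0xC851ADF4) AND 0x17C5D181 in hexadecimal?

Add column by column in base 16, right to left:
  3+4 = 7
  5+F = 4 carry 1
  B+D+1 = 9 carry 1
  1+A+1 = C
  7+1 = 8
  B+5 = 0 carry 1
  D+8+1 = 6 carry 1
  C+C+1 = 9 carry 1
  final carry 1
Sum = 0x19608C947; now AND with 0x17C5D181:
  1&0=0, 9&1=1, 6&7=6, 0&C=0, 8&5=0, C&D=C, 9&1=1, 4&8=0, 7&1=1

0x1600C101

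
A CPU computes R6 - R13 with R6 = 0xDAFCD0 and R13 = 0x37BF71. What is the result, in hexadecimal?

0xA33D5F

Subtract column by column in base 16:
  0-1 → F (borrow)
  D-7-1 → 5
  C-F → D (borrow)
  F-B-1 → 3
  A-7 → 3
  D-3 → A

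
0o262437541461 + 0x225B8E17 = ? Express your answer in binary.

0o262437541461 = 0b10110010100011111101100001100110001 in binary.
0x225B8E17 = 0b100010010110111000111000010111 in binary.
Add column by column in base 2, right to left:
  1+1 = 0 carry 1
  0+1+1 = 0 carry 1
  0+1+1 = 0 carry 1
  0+0+1 = 1
  1+1 = 0 carry 1
  1+0+1 = 0 carry 1
  0+0+1 = 1
  0+0 = 0
  1+0 = 1
  1+1 = 0 carry 1
  0+1+1 = 0 carry 1
  0+1+1 = 0 carry 1
  0+0+1 = 1
  0+0 = 0
  1+0 = 1
  1+1 = 0 carry 1
  0+1+1 = 0 carry 1
  1+1+1 = 1 carry 1
  1+0+1 = 0 carry 1
  1+1+1 = 1 carry 1
  1+1+1 = 1 carry 1
  1+0+1 = 0 carry 1
  1+1+1 = 1 carry 1
  0+0+1 = 1
  0+0 = 0
  0+1 = 1
  1+0 = 1
  0+0 = 0
  1+0 = 1
  0+1 = 1
  0+0 = 0
  1+0 = 1
  1+0 = 1
  0+0 = 0
  1+0 = 1

0b10110110110110110100101000101001000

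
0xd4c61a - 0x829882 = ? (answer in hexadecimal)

0x522d98

Subtract column by column in base 16:
  a-2 → 8
  1-8 → 9 (borrow)
  6-8-1 → d (borrow)
  c-9-1 → 2
  4-2 → 2
  d-8 → 5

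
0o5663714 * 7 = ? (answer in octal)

Multiply each base-8 digit by 7, carrying:
  4×7 = 28 → write 4 carry 3
  1×7+3 = 10 → write 2 carry 1
  7×7+1 = 50 → write 2 carry 6
  3×7+6 = 27 → write 3 carry 3
  6×7+3 = 45 → write 5 carry 5
  6×7+5 = 47 → write 7 carry 5
  5×7+5 = 40 → write 0 carry 5
  remaining carry: 5

0o50753224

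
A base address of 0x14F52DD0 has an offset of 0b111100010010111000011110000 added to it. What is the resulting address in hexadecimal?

0b111100010010111000011110000 = 0x78970F0 in hexadecimal.
Add column by column in base 16, right to left:
  0+0 = 0
  D+F = C carry 1
  D+0+1 = E
  2+7 = 9
  5+9 = E
  F+8 = 7 carry 1
  4+7+1 = C
  1+0 = 1

0x1C7E9EC0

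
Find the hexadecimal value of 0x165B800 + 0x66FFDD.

Add column by column in base 16, right to left:
  0+D = D
  0+D = D
  8+F = 7 carry 1
  B+F+1 = B carry 1
  5+6+1 = C
  6+6 = C
  1+0 = 1

0x1CCB7DD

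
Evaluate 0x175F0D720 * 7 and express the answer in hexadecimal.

0xA3995E1E0

Multiply each base-16 digit by 7, carrying:
  0×7 = 0 → write 0
  2×7 = 14 → write E
  7×7 = 49 → write 1 carry 3
  D×7+3 = 94 → write E carry 5
  0×7+5 = 5 → write 5
  F×7 = 105 → write 9 carry 6
  5×7+6 = 41 → write 9 carry 2
  7×7+2 = 51 → write 3 carry 3
  1×7+3 = 10 → write A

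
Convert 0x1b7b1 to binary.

0b11011011110110001

Expand each hex digit to 4 bits: 1=0001 b=1011 7=0111 b=1011 1=0001.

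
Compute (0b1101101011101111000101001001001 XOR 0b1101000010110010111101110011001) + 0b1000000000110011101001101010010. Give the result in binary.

First 0b1101101011101111000101001001001 XOR 0b1101000010110010111101110011001 = 0b0000101001011101111000111010000.
Add column by column in base 2, right to left:
  0+0 = 0
  0+1 = 1
  0+0 = 0
  0+0 = 0
  1+1 = 0 carry 1
  0+0+1 = 1
  1+1 = 0 carry 1
  1+0+1 = 0 carry 1
  1+1+1 = 1 carry 1
  0+1+1 = 0 carry 1
  0+0+1 = 1
  0+0 = 0
  1+1 = 0 carry 1
  1+0+1 = 0 carry 1
  1+1+1 = 1 carry 1
  1+1+1 = 1 carry 1
  0+1+1 = 0 carry 1
  1+0+1 = 0 carry 1
  1+0+1 = 0 carry 1
  1+1+1 = 1 carry 1
  0+1+1 = 0 carry 1
  1+0+1 = 0 carry 1
  0+0+1 = 1
  0+0 = 0
  1+0 = 1
  0+0 = 0
  1+0 = 1
  0+0 = 0
  0+0 = 0
  0+0 = 0
  0+1 = 1

0b1000101010010001100010100100010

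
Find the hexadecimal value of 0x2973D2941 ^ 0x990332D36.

XOR each hex digit independently (no carries):
  2^9=B, 9^9=0, 7^0=7, 3^3=0, D^3=E, 2^2=0, 9^D=4, 4^3=7, 1^6=7

0xB070E0477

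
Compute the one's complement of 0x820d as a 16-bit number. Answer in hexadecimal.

0x7df2

Each hex digit d becomes f−d:
  8→7, 2→d, 0→f, d→2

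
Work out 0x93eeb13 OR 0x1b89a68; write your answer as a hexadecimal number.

0x9befb7b

OR each hex digit independently (no carries):
  9|1=9, 3|b=b, e|8=e, e|9=f, b|a=b, 1|6=7, 3|8=b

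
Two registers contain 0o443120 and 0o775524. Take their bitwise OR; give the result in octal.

OR each oct digit independently (no carries):
  4|7=7, 4|7=7, 3|5=7, 1|5=5, 2|2=2, 0|4=4

0o777524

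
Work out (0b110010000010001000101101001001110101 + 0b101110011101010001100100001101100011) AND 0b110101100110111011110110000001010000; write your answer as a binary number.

Add column by column in base 2, right to left:
  1+1 = 0 carry 1
  0+1+1 = 0 carry 1
  1+0+1 = 0 carry 1
  0+0+1 = 1
  1+0 = 1
  1+1 = 0 carry 1
  1+1+1 = 1 carry 1
  0+0+1 = 1
  0+1 = 1
  1+1 = 0 carry 1
  0+0+1 = 1
  0+0 = 0
  1+0 = 1
  0+0 = 0
  1+1 = 0 carry 1
  1+0+1 = 0 carry 1
  0+0+1 = 1
  1+1 = 0 carry 1
  0+1+1 = 0 carry 1
  0+0+1 = 1
  0+0 = 0
  1+0 = 1
  0+1 = 1
  0+0 = 0
  0+1 = 1
  1+0 = 1
  0+1 = 1
  0+1 = 1
  0+1 = 1
  0+0 = 0
  0+0 = 0
  1+1 = 0 carry 1
  0+1+1 = 0 carry 1
  0+1+1 = 0 carry 1
  1+0+1 = 0 carry 1
  1+1+1 = 1 carry 1
  final carry 1
Sum = 0b1100000011111011010010001010111011000; now AND with 0b110101100110111011110110000001010000:
  1100000011111011010010001010111011000
& 0110101100110111011110110000001010000
= 0100000000110011010010000000001010000

0b100000000110011010010000000001010000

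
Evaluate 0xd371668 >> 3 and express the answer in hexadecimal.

0x1a6e2cd

3 bits is not a whole number of base-16 digits; in binary: 1101001101110001011001101000 >> 3 = 1101001101110001011001101.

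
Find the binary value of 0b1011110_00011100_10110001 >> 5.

Right shift by 5: drop the 5 least-significant bits.

0b101111000011100101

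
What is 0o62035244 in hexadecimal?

Each octal digit is 3 bits: 6=110 2=010 0=000 3=011 5=101 2=010 4=100 4=100.
Group the bits into nibbles: 1100 1000 0011 1010 1010 0100 → c83aa4.

0xc83aa4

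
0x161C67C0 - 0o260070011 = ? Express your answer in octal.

0x161C67C0 = 0o2607063700 in octal.
Subtract column by column in base 8:
  0-1 → 7 (borrow)
  0-1-1 → 6 (borrow)
  7-0-1 → 6
  3-0 → 3
  6-7 → 7 (borrow)
  0-0-1 → 7 (borrow)
  7-0-1 → 6
  0-6 → 2 (borrow)
  6-2-1 → 3
  2-0 → 2

0o2326773667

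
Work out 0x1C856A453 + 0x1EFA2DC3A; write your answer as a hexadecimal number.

0x3B7F9808D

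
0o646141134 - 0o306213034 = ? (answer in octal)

Subtract column by column in base 8:
  4-4 → 0
  3-3 → 0
  1-0 → 1
  1-3 → 6 (borrow)
  4-1-1 → 2
  1-2 → 7 (borrow)
  6-6-1 → 7 (borrow)
  4-0-1 → 3
  6-3 → 3

0o337726100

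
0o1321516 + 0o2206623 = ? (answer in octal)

0o3530341

Add column by column in base 8, right to left:
  6+3 = 1 carry 1
  1+2+1 = 4
  5+6 = 3 carry 1
  1+6+1 = 0 carry 1
  2+0+1 = 3
  3+2 = 5
  1+2 = 3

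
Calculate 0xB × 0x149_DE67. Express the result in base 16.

0xE2C8E6D

Multiply each base-16 digit by 11, carrying:
  7×11 = 77 → write D carry 4
  6×11+4 = 70 → write 6 carry 4
  E×11+4 = 158 → write E carry 9
  D×11+9 = 152 → write 8 carry 9
  9×11+9 = 108 → write C carry 6
  4×11+6 = 50 → write 2 carry 3
  1×11+3 = 14 → write E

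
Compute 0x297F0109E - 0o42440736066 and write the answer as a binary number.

0b110000011011011000101010001101000

0x297F0109E = 0b1010010111111100000001000010011110 in binary.
0o42440736066 = 0b100010100100000111011110000110110 in binary.
Subtract column by column in base 2:
  0-0 → 0
  1-1 → 0
  1-1 → 0
  1-0 → 1
  1-1 → 0
  0-1 → 1 (borrow)
  0-0-1 → 1 (borrow)
  1-0-1 → 0
  0-0 → 0
  0-0 → 0
  0-1 → 1 (borrow)
  0-1-1 → 0 (borrow)
  1-1-1 → 1 (borrow)
  0-1-1 → 0 (borrow)
  0-0-1 → 1 (borrow)
  0-1-1 → 0 (borrow)
  0-1-1 → 0 (borrow)
  0-1-1 → 0 (borrow)
  0-0-1 → 1 (borrow)
  0-0-1 → 1 (borrow)
  1-0-1 → 0
  1-0 → 1
  1-0 → 1
  1-1 → 0
  1-0 → 1
  1-0 → 1
  1-1 → 0
  0-0 → 0
  1-1 → 0
  0-0 → 0
  0-0 → 0
  1-0 → 1
  0-1 → 1 (borrow)
  1-0-1 → 0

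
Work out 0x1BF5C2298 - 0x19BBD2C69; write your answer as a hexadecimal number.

0x239EF62F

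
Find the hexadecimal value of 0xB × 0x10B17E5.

0xB7A06D7

Multiply each base-16 digit by 11, carrying:
  5×11 = 55 → write 7 carry 3
  E×11+3 = 157 → write D carry 9
  7×11+9 = 86 → write 6 carry 5
  1×11+5 = 16 → write 0 carry 1
  B×11+1 = 122 → write A carry 7
  0×11+7 = 7 → write 7
  1×11 = 11 → write B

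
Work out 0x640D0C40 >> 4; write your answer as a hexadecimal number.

0x640D0C4

Shifting right by 4 bits = 1 hex digit: drop the last 1.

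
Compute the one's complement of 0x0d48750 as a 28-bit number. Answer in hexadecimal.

0xf2b78af

Each hex digit d becomes f−d:
  0→f, d→2, 4→b, 8→7, 7→8, 5→a, 0→f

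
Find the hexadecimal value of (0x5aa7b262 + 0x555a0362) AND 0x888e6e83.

0x80002480

Add column by column in base 16, right to left:
  2+2 = 4
  6+6 = c
  2+3 = 5
  b+0 = b
  7+a = 1 carry 1
  a+5+1 = 0 carry 1
  a+5+1 = 0 carry 1
  5+5+1 = b
Sum = 0xb001b5c4; now AND with 0x888e6e83:
  b&8=8, 0&8=0, 0&8=0, 1&e=0, b&6=2, 5&e=4, c&8=8, 4&3=0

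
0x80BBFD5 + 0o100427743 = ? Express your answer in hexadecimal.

0o100427743 = 0x1022FE3 in hexadecimal.
Add column by column in base 16, right to left:
  5+3 = 8
  D+E = B carry 1
  F+F+1 = F carry 1
  B+2+1 = E
  B+2 = D
  0+0 = 0
  8+1 = 9

0x90DEFB8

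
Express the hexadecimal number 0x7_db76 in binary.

0b1111101101101110110

Expand each hex digit to 4 bits: 7=0111 d=1101 b=1011 7=0111 6=0110.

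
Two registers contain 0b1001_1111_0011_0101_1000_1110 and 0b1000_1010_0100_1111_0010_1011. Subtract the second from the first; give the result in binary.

Subtract column by column in base 2:
  0-1 → 1 (borrow)
  1-1-1 → 1 (borrow)
  1-0-1 → 0
  1-1 → 0
  0-0 → 0
  0-1 → 1 (borrow)
  0-0-1 → 1 (borrow)
  1-0-1 → 0
  1-1 → 0
  0-1 → 1 (borrow)
  1-1-1 → 1 (borrow)
  0-1-1 → 0 (borrow)
  1-0-1 → 0
  1-0 → 1
  0-1 → 1 (borrow)
  0-0-1 → 1 (borrow)
  1-0-1 → 0
  1-1 → 0
  1-0 → 1
  1-1 → 0
  1-0 → 1
  0-0 → 0
  0-0 → 0
  1-1 → 0

0b101001110011001100011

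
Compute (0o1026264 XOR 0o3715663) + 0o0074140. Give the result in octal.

First 0o1026264 XOR 0o3715663 = 0o2733407.
Add column by column in base 8, right to left:
  7+0 = 7
  0+4 = 4
  4+1 = 5
  3+4 = 7
  3+7 = 2 carry 1
  7+0+1 = 0 carry 1
  2+0+1 = 3

0o3027547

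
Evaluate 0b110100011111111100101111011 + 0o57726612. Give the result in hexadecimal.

0b110100011111111100101111011 = 0x68FF97B in hexadecimal.
0o57726612 = 0xBFAD8A in hexadecimal.
Add column by column in base 16, right to left:
  B+A = 5 carry 1
  7+8+1 = 0 carry 1
  9+D+1 = 7 carry 1
  F+A+1 = A carry 1
  F+F+1 = F carry 1
  8+B+1 = 4 carry 1
  6+0+1 = 7

0x74FA705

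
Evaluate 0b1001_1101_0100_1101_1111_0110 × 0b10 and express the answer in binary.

0b1001110101001101111101100

Multiply each base-2 digit by 2, carrying:
  0×2 = 0 → write 0
  1×2 = 2 → write 0 carry 1
  1×2+1 = 3 → write 1 carry 1
  0×2+1 = 1 → write 1
  1×2 = 2 → write 0 carry 1
  1×2+1 = 3 → write 1 carry 1
  1×2+1 = 3 → write 1 carry 1
  1×2+1 = 3 → write 1 carry 1
  1×2+1 = 3 → write 1 carry 1
  0×2+1 = 1 → write 1
  1×2 = 2 → write 0 carry 1
  1×2+1 = 3 → write 1 carry 1
  0×2+1 = 1 → write 1
  0×2 = 0 → write 0
  1×2 = 2 → write 0 carry 1
  0×2+1 = 1 → write 1
  1×2 = 2 → write 0 carry 1
  0×2+1 = 1 → write 1
  1×2 = 2 → write 0 carry 1
  1×2+1 = 3 → write 1 carry 1
  1×2+1 = 3 → write 1 carry 1
  0×2+1 = 1 → write 1
  0×2 = 0 → write 0
  1×2 = 2 → write 0 carry 1
  remaining carry: 1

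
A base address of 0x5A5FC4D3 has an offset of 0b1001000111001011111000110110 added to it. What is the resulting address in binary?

0b1100011011111001000001100001001

0x5A5FC4D3 = 0b1011010010111111100010011010011 in binary.
Add column by column in base 2, right to left:
  1+0 = 1
  1+1 = 0 carry 1
  0+1+1 = 0 carry 1
  0+0+1 = 1
  1+1 = 0 carry 1
  0+1+1 = 0 carry 1
  1+0+1 = 0 carry 1
  1+0+1 = 0 carry 1
  0+0+1 = 1
  0+1 = 1
  1+1 = 0 carry 1
  0+1+1 = 0 carry 1
  0+1+1 = 0 carry 1
  0+1+1 = 0 carry 1
  1+0+1 = 0 carry 1
  1+1+1 = 1 carry 1
  1+0+1 = 0 carry 1
  1+0+1 = 0 carry 1
  1+1+1 = 1 carry 1
  1+1+1 = 1 carry 1
  1+1+1 = 1 carry 1
  0+0+1 = 1
  1+0 = 1
  0+0 = 0
  0+1 = 1
  1+0 = 1
  0+0 = 0
  1+1 = 0 carry 1
  1+0+1 = 0 carry 1
  0+0+1 = 1
  1+0 = 1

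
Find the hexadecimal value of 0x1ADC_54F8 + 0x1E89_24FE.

Add column by column in base 16, right to left:
  8+E = 6 carry 1
  F+F+1 = F carry 1
  4+4+1 = 9
  5+2 = 7
  C+9 = 5 carry 1
  D+8+1 = 6 carry 1
  A+E+1 = 9 carry 1
  1+1+1 = 3

0x396579F6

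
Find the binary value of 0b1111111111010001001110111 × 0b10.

Multiply each base-2 digit by 2, carrying:
  1×2 = 2 → write 0 carry 1
  1×2+1 = 3 → write 1 carry 1
  1×2+1 = 3 → write 1 carry 1
  0×2+1 = 1 → write 1
  1×2 = 2 → write 0 carry 1
  1×2+1 = 3 → write 1 carry 1
  1×2+1 = 3 → write 1 carry 1
  0×2+1 = 1 → write 1
  0×2 = 0 → write 0
  1×2 = 2 → write 0 carry 1
  0×2+1 = 1 → write 1
  0×2 = 0 → write 0
  0×2 = 0 → write 0
  1×2 = 2 → write 0 carry 1
  0×2+1 = 1 → write 1
  1×2 = 2 → write 0 carry 1
  1×2+1 = 3 → write 1 carry 1
  1×2+1 = 3 → write 1 carry 1
  1×2+1 = 3 → write 1 carry 1
  1×2+1 = 3 → write 1 carry 1
  1×2+1 = 3 → write 1 carry 1
  1×2+1 = 3 → write 1 carry 1
  1×2+1 = 3 → write 1 carry 1
  1×2+1 = 3 → write 1 carry 1
  1×2+1 = 3 → write 1 carry 1
  remaining carry: 1

0b11111111110100010011101110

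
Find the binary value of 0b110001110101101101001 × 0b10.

Multiply each base-2 digit by 2, carrying:
  1×2 = 2 → write 0 carry 1
  0×2+1 = 1 → write 1
  0×2 = 0 → write 0
  1×2 = 2 → write 0 carry 1
  0×2+1 = 1 → write 1
  1×2 = 2 → write 0 carry 1
  1×2+1 = 3 → write 1 carry 1
  0×2+1 = 1 → write 1
  1×2 = 2 → write 0 carry 1
  1×2+1 = 3 → write 1 carry 1
  0×2+1 = 1 → write 1
  1×2 = 2 → write 0 carry 1
  0×2+1 = 1 → write 1
  1×2 = 2 → write 0 carry 1
  1×2+1 = 3 → write 1 carry 1
  1×2+1 = 3 → write 1 carry 1
  0×2+1 = 1 → write 1
  0×2 = 0 → write 0
  0×2 = 0 → write 0
  1×2 = 2 → write 0 carry 1
  1×2+1 = 3 → write 1 carry 1
  remaining carry: 1

0b1100011101011011010010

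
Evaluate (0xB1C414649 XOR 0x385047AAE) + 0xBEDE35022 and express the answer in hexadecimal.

0x1487288D09

First 0xB1C414649 XOR 0x385047AAE = 0x899453CE7.
Add column by column in base 16, right to left:
  7+2 = 9
  E+2 = 0 carry 1
  C+0+1 = D
  3+5 = 8
  5+3 = 8
  4+E = 2 carry 1
  9+D+1 = 7 carry 1
  9+E+1 = 8 carry 1
  8+B+1 = 4 carry 1
  final carry 1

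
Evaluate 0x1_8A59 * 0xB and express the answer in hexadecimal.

0x10F1D3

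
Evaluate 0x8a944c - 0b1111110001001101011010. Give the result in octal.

0o22700362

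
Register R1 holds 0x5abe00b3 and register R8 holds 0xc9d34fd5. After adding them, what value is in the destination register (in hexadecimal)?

Add column by column in base 16, right to left:
  3+5 = 8
  b+d = 8 carry 1
  0+f+1 = 0 carry 1
  0+4+1 = 5
  e+3 = 1 carry 1
  b+d+1 = 9 carry 1
  a+9+1 = 4 carry 1
  5+c+1 = 2 carry 1
  final carry 1

0x124915088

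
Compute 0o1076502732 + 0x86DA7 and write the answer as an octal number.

0x86DA7 = 0o2066647 in octal.
Add column by column in base 8, right to left:
  2+7 = 1 carry 1
  3+4+1 = 0 carry 1
  7+6+1 = 6 carry 1
  2+6+1 = 1 carry 1
  0+6+1 = 7
  5+0 = 5
  6+2 = 0 carry 1
  7+0+1 = 0 carry 1
  0+0+1 = 1
  1+0 = 1

0o1100571601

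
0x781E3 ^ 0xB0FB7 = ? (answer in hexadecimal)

0xC8E54

XOR each hex digit independently (no carries):
  7^B=C, 8^0=8, 1^F=E, E^B=5, 3^7=4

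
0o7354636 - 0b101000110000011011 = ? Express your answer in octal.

0b101000110000011011 = 0o506033 in octal.
Subtract column by column in base 8:
  6-3 → 3
  3-3 → 0
  6-0 → 6
  4-6 → 6 (borrow)
  5-0-1 → 4
  3-5 → 6 (borrow)
  7-0-1 → 6

0o6646603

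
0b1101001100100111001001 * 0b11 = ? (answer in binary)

0b100111100101110101011011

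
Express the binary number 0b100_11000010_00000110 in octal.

0o1141006

Group the bits in threes: 001 001 100 001 000 000 110 → 1141006.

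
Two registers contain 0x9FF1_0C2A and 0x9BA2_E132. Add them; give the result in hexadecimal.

0x13B93ED5C

Add column by column in base 16, right to left:
  A+2 = C
  2+3 = 5
  C+1 = D
  0+E = E
  1+2 = 3
  F+A = 9 carry 1
  F+B+1 = B carry 1
  9+9+1 = 3 carry 1
  final carry 1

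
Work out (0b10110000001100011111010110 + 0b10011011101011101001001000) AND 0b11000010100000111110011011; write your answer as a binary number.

Add column by column in base 2, right to left:
  0+0 = 0
  1+0 = 1
  1+0 = 1
  0+1 = 1
  1+0 = 1
  0+0 = 0
  1+1 = 0 carry 1
  1+0+1 = 0 carry 1
  1+0+1 = 0 carry 1
  1+1+1 = 1 carry 1
  1+0+1 = 0 carry 1
  0+1+1 = 0 carry 1
  0+1+1 = 0 carry 1
  0+1+1 = 0 carry 1
  1+0+1 = 0 carry 1
  1+1+1 = 1 carry 1
  0+0+1 = 1
  0+1 = 1
  0+1 = 1
  0+1 = 1
  0+0 = 0
  0+1 = 1
  1+1 = 0 carry 1
  1+0+1 = 0 carry 1
  0+0+1 = 1
  1+1 = 0 carry 1
  final carry 1
Sum = 0b101001011111000001000011110; now AND with 0b11000010100000111110011011:
  101001011111000001000011110
& 011000010100000111110011011
= 001000010100000001000011010

0b1000010100000001000011010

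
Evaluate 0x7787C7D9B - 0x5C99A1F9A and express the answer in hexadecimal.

0x1AEE25E01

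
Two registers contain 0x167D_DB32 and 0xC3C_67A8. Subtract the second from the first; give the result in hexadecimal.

0xA41738A

Subtract column by column in base 16:
  2-8 → A (borrow)
  3-A-1 → 8 (borrow)
  B-7-1 → 3
  D-6 → 7
  D-C → 1
  7-3 → 4
  6-C → A (borrow)
  1-0-1 → 0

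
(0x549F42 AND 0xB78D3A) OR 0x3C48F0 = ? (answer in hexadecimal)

0x3CCDF2

0x549F42 AND 0xB78D3A = 0x148D02.
Then OR with 0x3C48F0.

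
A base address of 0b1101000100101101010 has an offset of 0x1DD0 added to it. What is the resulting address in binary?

0b1101010011100111010

0x1DD0 = 0b1110111010000 in binary.
Add column by column in base 2, right to left:
  0+0 = 0
  1+0 = 1
  0+0 = 0
  1+0 = 1
  0+1 = 1
  1+0 = 1
  1+1 = 0 carry 1
  0+1+1 = 0 carry 1
  1+1+1 = 1 carry 1
  0+0+1 = 1
  0+1 = 1
  1+1 = 0 carry 1
  0+1+1 = 0 carry 1
  0+0+1 = 1
  0+0 = 0
  1+0 = 1
  0+0 = 0
  1+0 = 1
  1+0 = 1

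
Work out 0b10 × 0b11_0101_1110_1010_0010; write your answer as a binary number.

Multiply each base-2 digit by 2, carrying:
  0×2 = 0 → write 0
  1×2 = 2 → write 0 carry 1
  0×2+1 = 1 → write 1
  0×2 = 0 → write 0
  0×2 = 0 → write 0
  1×2 = 2 → write 0 carry 1
  0×2+1 = 1 → write 1
  1×2 = 2 → write 0 carry 1
  0×2+1 = 1 → write 1
  1×2 = 2 → write 0 carry 1
  1×2+1 = 3 → write 1 carry 1
  1×2+1 = 3 → write 1 carry 1
  1×2+1 = 3 → write 1 carry 1
  0×2+1 = 1 → write 1
  1×2 = 2 → write 0 carry 1
  0×2+1 = 1 → write 1
  1×2 = 2 → write 0 carry 1
  1×2+1 = 3 → write 1 carry 1
  remaining carry: 1

0b1101011110101000100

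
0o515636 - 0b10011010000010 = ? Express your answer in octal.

0b10011010000010 = 0o23202 in octal.
Subtract column by column in base 8:
  6-2 → 4
  3-0 → 3
  6-2 → 4
  5-3 → 2
  1-2 → 7 (borrow)
  5-0-1 → 4

0o472434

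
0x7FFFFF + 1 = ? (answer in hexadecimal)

0x800000

The trailing 5 digits are F (max in base 16), so adding 1 cascades: they roll to 0 and the next digit up increments.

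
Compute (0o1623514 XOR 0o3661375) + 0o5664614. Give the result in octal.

First 0o1623514 XOR 0o3661375 = 0o2042661.
Add column by column in base 8, right to left:
  1+4 = 5
  6+1 = 7
  6+6 = 4 carry 1
  2+4+1 = 7
  4+6 = 2 carry 1
  0+6+1 = 7
  2+5 = 7

0o7727475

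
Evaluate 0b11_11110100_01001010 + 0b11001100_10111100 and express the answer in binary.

Add column by column in base 2, right to left:
  0+0 = 0
  1+0 = 1
  0+1 = 1
  1+1 = 0 carry 1
  0+1+1 = 0 carry 1
  0+1+1 = 0 carry 1
  1+0+1 = 0 carry 1
  0+1+1 = 0 carry 1
  0+0+1 = 1
  0+0 = 0
  1+1 = 0 carry 1
  0+1+1 = 0 carry 1
  1+0+1 = 0 carry 1
  1+0+1 = 0 carry 1
  1+1+1 = 1 carry 1
  1+1+1 = 1 carry 1
  1+0+1 = 0 carry 1
  1+0+1 = 0 carry 1
  final carry 1

0b1001100000100000110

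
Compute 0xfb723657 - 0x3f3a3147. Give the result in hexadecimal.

Subtract column by column in base 16:
  7-7 → 0
  5-4 → 1
  6-1 → 5
  3-3 → 0
  2-a → 8 (borrow)
  7-3-1 → 3
  b-f → c (borrow)
  f-3-1 → b

0xbc380510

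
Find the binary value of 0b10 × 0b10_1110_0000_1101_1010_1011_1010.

Multiply each base-2 digit by 2, carrying:
  0×2 = 0 → write 0
  1×2 = 2 → write 0 carry 1
  0×2+1 = 1 → write 1
  1×2 = 2 → write 0 carry 1
  1×2+1 = 3 → write 1 carry 1
  1×2+1 = 3 → write 1 carry 1
  0×2+1 = 1 → write 1
  1×2 = 2 → write 0 carry 1
  0×2+1 = 1 → write 1
  1×2 = 2 → write 0 carry 1
  0×2+1 = 1 → write 1
  1×2 = 2 → write 0 carry 1
  1×2+1 = 3 → write 1 carry 1
  0×2+1 = 1 → write 1
  1×2 = 2 → write 0 carry 1
  1×2+1 = 3 → write 1 carry 1
  0×2+1 = 1 → write 1
  0×2 = 0 → write 0
  0×2 = 0 → write 0
  0×2 = 0 → write 0
  0×2 = 0 → write 0
  1×2 = 2 → write 0 carry 1
  1×2+1 = 3 → write 1 carry 1
  1×2+1 = 3 → write 1 carry 1
  0×2+1 = 1 → write 1
  1×2 = 2 → write 0 carry 1
  remaining carry: 1

0b101110000011011010101110100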